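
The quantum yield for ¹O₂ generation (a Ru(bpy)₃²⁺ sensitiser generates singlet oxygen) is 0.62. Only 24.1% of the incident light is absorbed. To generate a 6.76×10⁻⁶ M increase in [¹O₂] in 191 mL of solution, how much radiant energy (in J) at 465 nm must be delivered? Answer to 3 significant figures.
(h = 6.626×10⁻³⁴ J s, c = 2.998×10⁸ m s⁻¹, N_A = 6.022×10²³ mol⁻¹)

Product: (6.76×10⁻⁶ M)(0.191 L) = 1.291×10⁻⁶ mol.
Photons that must be absorbed: 1.291×10⁻⁶ / 0.62 = 2.082×10⁻⁶ mol.
Incident photons needed: 2.082×10⁻⁶ / 0.241 = 8.639×10⁻⁶ mol.
Photon energy: hc/λ = 4.272×10⁻¹⁹ J; per mole, 2.573×10⁵ J mol⁻¹.
Energy required: 8.639×10⁻⁶ × 2.573×10⁵ = 2.22 J.

2.22 J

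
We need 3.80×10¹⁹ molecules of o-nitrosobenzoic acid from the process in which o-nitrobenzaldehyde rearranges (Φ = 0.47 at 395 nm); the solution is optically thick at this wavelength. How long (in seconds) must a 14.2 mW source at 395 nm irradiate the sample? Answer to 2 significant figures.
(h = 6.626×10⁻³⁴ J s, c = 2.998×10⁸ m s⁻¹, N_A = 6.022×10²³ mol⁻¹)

t ≈ 2900 s

Product: 3.80×10¹⁹ / 6.022×10²³ = 6.310×10⁻⁵ mol.
Photons that must be absorbed: 6.310×10⁻⁵ / 0.47 = 1.343×10⁻⁴ mol.
Photon energy: hc/λ = 5.029×10⁻¹⁹ J; per mole, 3.028×10⁵ J mol⁻¹.
Energy required: 1.343×10⁻⁴ × 3.028×10⁵ = 40.67 J.
Time: 40.67 J / 0.0142 W = 2900 s.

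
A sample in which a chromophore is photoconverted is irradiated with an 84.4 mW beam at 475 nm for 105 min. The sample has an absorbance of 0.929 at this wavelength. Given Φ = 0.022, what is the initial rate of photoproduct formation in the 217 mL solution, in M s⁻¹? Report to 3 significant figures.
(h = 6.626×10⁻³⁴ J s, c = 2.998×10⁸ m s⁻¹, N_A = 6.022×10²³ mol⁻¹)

Photon energy at 475 nm: hc/λ = (6.626×10⁻³⁴)(2.998×10⁸)/(475×10⁻⁹) = 4.182×10⁻¹⁹ J.
Energy delivered: (84.4 mW)(6300 s) = 531.7 J.
Photons incident: 531.7 / 4.182×10⁻¹⁹ = 1.271×10²¹, i.e. 1.271×10²¹/6.022×10²³ = 0.002111 mol.
Fraction absorbed: 1 − 10^(−0.929) = 0.8822.
Photons absorbed: 0.8822 × 0.002111 = 0.001862 mol.
Product formed: 0.022 × 0.001862 = 4.096×10⁻⁵ mol.
Rate: 4.096×10⁻⁵ mol / (6300 s × 0.217 L) = 3.00×10⁻⁸ M s⁻¹.

3.00×10⁻⁸ M s⁻¹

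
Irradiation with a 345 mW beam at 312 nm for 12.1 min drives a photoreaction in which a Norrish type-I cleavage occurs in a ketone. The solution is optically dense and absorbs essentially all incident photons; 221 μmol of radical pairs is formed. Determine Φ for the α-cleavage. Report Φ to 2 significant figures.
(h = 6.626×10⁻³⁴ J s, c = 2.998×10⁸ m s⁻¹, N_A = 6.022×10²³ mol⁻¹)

Product: 221 μmol = 2.21×10⁻⁴ mol.
Photon energy at 312 nm: hc/λ = (6.626×10⁻³⁴)(2.998×10⁸)/(312×10⁻⁹) = 6.367×10⁻¹⁹ J.
Energy delivered: (345 mW)(726 s) = 250.5 J.
Photons incident: 250.5 / 6.367×10⁻¹⁹ = 3.934×10²⁰, i.e. 3.934×10²⁰/6.022×10²³ = 6.533×10⁻⁴ mol.
Φ = 2.21×10⁻⁴ mol / 6.533×10⁻⁴ mol photons = 0.34.

Φ = 0.34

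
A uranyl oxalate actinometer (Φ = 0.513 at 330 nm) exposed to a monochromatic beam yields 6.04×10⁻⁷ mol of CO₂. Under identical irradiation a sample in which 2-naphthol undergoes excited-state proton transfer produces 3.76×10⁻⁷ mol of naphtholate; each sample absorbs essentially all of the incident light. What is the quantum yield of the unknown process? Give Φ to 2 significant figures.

Φ = 0.32

Photons absorbed by the actinometer: 6.04×10⁻⁷ / 0.513 = 1.177×10⁻⁶ mol.
Φ(unknown) = 3.76×10⁻⁷ / 1.177×10⁻⁶ = 0.32.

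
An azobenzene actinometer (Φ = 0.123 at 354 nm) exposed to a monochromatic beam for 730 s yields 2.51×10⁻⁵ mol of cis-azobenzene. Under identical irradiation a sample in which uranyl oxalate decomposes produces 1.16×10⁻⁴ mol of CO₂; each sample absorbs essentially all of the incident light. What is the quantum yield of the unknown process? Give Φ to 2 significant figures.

Φ = 0.57

Photons absorbed by the actinometer: 2.51×10⁻⁵ / 0.123 = 2.041×10⁻⁴ mol.
Φ(unknown) = 1.16×10⁻⁴ / 2.041×10⁻⁴ = 0.57.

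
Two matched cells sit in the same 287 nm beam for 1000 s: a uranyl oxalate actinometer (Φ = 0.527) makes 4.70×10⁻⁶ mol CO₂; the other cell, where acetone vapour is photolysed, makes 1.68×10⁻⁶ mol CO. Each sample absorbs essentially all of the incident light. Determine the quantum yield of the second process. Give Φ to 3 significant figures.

Φ = 0.188

Photons absorbed by the actinometer: 4.70×10⁻⁶ / 0.527 = 8.918×10⁻⁶ mol.
Φ(unknown) = 1.68×10⁻⁶ / 8.918×10⁻⁶ = 0.188.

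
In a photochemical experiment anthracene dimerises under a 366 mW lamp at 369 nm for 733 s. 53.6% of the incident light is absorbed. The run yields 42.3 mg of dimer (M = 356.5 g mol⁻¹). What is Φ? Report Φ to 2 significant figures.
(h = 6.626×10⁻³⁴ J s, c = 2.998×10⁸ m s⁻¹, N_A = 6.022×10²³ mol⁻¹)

Product: 42.3 mg / 356.5 g mol⁻¹ = 1.187×10⁻⁴ mol.
Photon energy at 369 nm: hc/λ = (6.626×10⁻³⁴)(2.998×10⁸)/(369×10⁻⁹) = 5.383×10⁻¹⁹ J.
Energy delivered: (366 mW)(733 s) = 268.3 J.
Photons incident: 268.3 / 5.383×10⁻¹⁹ = 4.984×10²⁰, i.e. 4.984×10²⁰/6.022×10²³ = 8.276×10⁻⁴ mol.
Photons absorbed: 0.536 × 8.276×10⁻⁴ = 4.436×10⁻⁴ mol.
Φ = 1.187×10⁻⁴ mol / 4.436×10⁻⁴ mol photons = 0.27.

Φ = 0.27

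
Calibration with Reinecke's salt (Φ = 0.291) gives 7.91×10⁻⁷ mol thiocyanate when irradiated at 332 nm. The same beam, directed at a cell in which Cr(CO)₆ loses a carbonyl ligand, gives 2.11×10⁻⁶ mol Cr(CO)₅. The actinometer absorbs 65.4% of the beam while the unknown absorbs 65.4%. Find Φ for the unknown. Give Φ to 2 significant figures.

Photons absorbed by the actinometer: 7.91×10⁻⁷ / 0.291 = 2.718×10⁻⁶ mol.
Incident flux: 2.718×10⁻⁶ / 0.654 = 4.156×10⁻⁶ einstein.
Absorbed by unknown: 0.654 × 4.156×10⁻⁶ = 2.718×10⁻⁶ mol.
Φ(unknown) = 2.11×10⁻⁶ / 2.718×10⁻⁶ = 0.78.

Φ = 0.78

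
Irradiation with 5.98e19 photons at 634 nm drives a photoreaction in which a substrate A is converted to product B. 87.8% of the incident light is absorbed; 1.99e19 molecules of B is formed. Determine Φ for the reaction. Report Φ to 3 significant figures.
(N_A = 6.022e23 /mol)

Product: 1.99e19 / 6.022e23 = 3.305e-5 mol.
Moles of photons: 5.98e19 / 6.022e23 = 9.930e-5 mol.
Photons absorbed: 0.878 × 9.930e-5 = 8.719e-5 mol.
Φ = 3.305e-5 mol / 8.719e-5 mol photons = 0.379.

Φ = 0.379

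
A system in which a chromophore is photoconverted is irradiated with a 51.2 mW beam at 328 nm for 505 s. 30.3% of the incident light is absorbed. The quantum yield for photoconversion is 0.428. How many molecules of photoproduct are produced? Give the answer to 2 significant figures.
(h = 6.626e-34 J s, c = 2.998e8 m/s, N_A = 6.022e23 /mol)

Photon energy at 328 nm: hc/λ = (6.626e-34)(2.998e8)/(328e-9) = 6.056e-19 J.
Energy delivered: (51.2 mW)(505 s) = 25.86 J.
Photons incident: 25.86 / 6.056e-19 = 4.270e19, i.e. 4.270e19/6.022e23 = 7.091e-5 mol.
Photons absorbed: 0.303 × 7.091e-5 = 2.149e-5 mol.
Product: Φ × n_abs = 0.428 × 2.149e-5 = 9.198e-6 mol.
As a count: 9.198e-6 × 6.022e23 = 5.5e18.

5.5e18 molecules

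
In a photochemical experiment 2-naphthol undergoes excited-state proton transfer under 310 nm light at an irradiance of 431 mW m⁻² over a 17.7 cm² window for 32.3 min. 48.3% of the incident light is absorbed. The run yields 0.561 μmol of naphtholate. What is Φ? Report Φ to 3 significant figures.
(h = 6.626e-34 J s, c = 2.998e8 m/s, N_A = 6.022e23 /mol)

Product: 0.561 μmol = 5.61e-7 mol.
Photon energy at 310 nm: hc/λ = (6.626e-34)(2.998e8)/(310e-9) = 6.408e-19 J.
Energy delivered: (431 mW m⁻²)(17.7e-4 m²)(1938 s) = 1.478 J.
Photons incident: 1.478 / 6.408e-19 = 2.306e18, i.e. 2.306e18/6.022e23 = 3.829e-6 mol.
Photons absorbed: 0.483 × 3.829e-6 = 1.849e-6 mol.
Φ = 5.61e-7 mol / 1.849e-6 mol photons = 0.303.

Φ = 0.303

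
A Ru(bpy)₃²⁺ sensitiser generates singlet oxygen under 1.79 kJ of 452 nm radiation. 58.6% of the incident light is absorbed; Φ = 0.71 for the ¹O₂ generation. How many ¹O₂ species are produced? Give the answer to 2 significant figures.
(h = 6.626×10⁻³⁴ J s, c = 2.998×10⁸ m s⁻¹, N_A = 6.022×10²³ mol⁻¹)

Photon energy at 452 nm: hc/λ = (6.626×10⁻³⁴)(2.998×10⁸)/(452×10⁻⁹) = 4.395×10⁻¹⁹ J.
Incident energy: 1.79 kJ = 1790 J.
Photons incident: 1790 / 4.395×10⁻¹⁹ = 4.073×10²¹, i.e. 4.073×10²¹/6.022×10²³ = 0.006764 mol.
Photons absorbed: 0.586 × 0.006764 = 0.003964 mol.
Product: Φ × n_abs = 0.71 × 0.003964 = 0.002814 mol.
As a count: 0.002814 × 6.022×10²³ = 1.7×10²¹.

1.7×10²¹ species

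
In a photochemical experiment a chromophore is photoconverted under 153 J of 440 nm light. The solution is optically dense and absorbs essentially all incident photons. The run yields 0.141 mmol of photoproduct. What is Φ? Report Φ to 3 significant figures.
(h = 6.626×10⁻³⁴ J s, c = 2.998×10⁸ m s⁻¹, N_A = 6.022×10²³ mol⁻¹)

Φ = 0.251

Product: 0.141 mmol = 1.41×10⁻⁴ mol.
Photon energy at 440 nm: hc/λ = (6.626×10⁻³⁴)(2.998×10⁸)/(440×10⁻⁹) = 4.515×10⁻¹⁹ J.
Photons incident: 153 / 4.515×10⁻¹⁹ = 3.389×10²⁰, i.e. 3.389×10²⁰/6.022×10²³ = 5.628×10⁻⁴ mol.
Φ = 1.41×10⁻⁴ mol / 5.628×10⁻⁴ mol photons = 0.251.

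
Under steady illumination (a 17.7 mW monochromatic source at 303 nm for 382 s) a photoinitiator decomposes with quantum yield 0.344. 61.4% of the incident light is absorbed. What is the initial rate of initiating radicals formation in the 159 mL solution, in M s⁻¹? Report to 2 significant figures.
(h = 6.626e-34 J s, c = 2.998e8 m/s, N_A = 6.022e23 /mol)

6.0e-8 M s⁻¹

Photon energy at 303 nm: hc/λ = (6.626e-34)(2.998e8)/(303e-9) = 6.556e-19 J.
Energy delivered: (17.7 mW)(382 s) = 6.761 J.
Photons incident: 6.761 / 6.556e-19 = 1.031e19, i.e. 1.031e19/6.022e23 = 1.712e-5 mol.
Photons absorbed: 0.614 × 1.712e-5 = 1.051e-5 mol.
Product formed: 0.344 × 1.051e-5 = 3.615e-6 mol.
Rate: 3.615e-6 mol / (382 s × 0.159 L) = 6.0e-8 M s⁻¹.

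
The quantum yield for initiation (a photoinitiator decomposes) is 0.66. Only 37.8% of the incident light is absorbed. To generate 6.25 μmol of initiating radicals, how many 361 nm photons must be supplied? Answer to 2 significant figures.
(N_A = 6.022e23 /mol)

1.5e19 photons

Product: 6.25 μmol = 6.25e-6 mol.
Photons that must be absorbed: 6.25e-6 / 0.66 = 9.470e-6 mol.
Incident photons needed: 9.470e-6 / 0.378 = 2.505e-5 mol.
Photon count: 2.505e-5 × 6.022e23 = 1.5e19.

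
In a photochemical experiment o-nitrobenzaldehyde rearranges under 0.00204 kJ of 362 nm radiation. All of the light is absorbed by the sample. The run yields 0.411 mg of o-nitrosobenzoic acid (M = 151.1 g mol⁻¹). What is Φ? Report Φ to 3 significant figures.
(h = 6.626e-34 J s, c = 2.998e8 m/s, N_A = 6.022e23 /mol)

Product: 0.411 mg / 151.1 g mol⁻¹ = 2.720e-6 mol.
Photon energy at 362 nm: hc/λ = (6.626e-34)(2.998e8)/(362e-9) = 5.487e-19 J.
Incident energy: 0.00204 kJ = 2.04 J.
Photons incident: 2.04 / 5.487e-19 = 3.718e18, i.e. 3.718e18/6.022e23 = 6.174e-6 mol.
Φ = 2.720e-6 mol / 6.174e-6 mol photons = 0.441.

Φ = 0.441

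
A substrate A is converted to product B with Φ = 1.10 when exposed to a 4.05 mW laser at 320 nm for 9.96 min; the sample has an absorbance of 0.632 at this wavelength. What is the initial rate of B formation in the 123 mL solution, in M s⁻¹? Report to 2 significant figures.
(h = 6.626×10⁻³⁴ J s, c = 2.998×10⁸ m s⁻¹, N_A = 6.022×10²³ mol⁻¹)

Photon energy at 320 nm: hc/λ = (6.626×10⁻³⁴)(2.998×10⁸)/(320×10⁻⁹) = 6.208×10⁻¹⁹ J.
Energy delivered: (4.05 mW)(597.6 s) = 2.420 J.
Photons incident: 2.420 / 6.208×10⁻¹⁹ = 3.898×10¹⁸, i.e. 3.898×10¹⁸/6.022×10²³ = 6.473×10⁻⁶ mol.
Fraction absorbed: 1 − 10^(−0.632) = 0.7667.
Photons absorbed: 0.7667 × 6.473×10⁻⁶ = 4.963×10⁻⁶ mol.
Product formed: 1.10 × 4.963×10⁻⁶ = 5.459×10⁻⁶ mol.
Rate: 5.459×10⁻⁶ mol / (597.6 s × 0.123 L) = 7.4×10⁻⁸ M s⁻¹.

7.4×10⁻⁸ M s⁻¹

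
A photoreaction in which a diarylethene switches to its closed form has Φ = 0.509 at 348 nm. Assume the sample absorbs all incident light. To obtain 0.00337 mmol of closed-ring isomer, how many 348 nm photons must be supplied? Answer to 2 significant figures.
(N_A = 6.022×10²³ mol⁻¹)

4.0×10¹⁸ photons

Product: 0.00337 mmol = 3.37×10⁻⁶ mol.
Photons that must be absorbed: 3.37×10⁻⁶ / 0.509 = 6.621×10⁻⁶ mol.
Photon count: 6.621×10⁻⁶ × 6.022×10²³ = 4.0×10¹⁸.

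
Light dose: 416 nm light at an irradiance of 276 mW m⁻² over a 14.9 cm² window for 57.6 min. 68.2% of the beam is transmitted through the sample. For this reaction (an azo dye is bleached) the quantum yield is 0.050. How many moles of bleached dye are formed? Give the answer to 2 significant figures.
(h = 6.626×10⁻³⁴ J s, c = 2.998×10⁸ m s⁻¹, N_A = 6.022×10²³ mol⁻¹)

Photon energy at 416 nm: hc/λ = (6.626×10⁻³⁴)(2.998×10⁸)/(416×10⁻⁹) = 4.775×10⁻¹⁹ J.
Energy delivered: (276 mW m⁻²)(14.9×10⁻⁴ m²)(3456 s) = 1.421 J.
Photons incident: 1.421 / 4.775×10⁻¹⁹ = 2.976×10¹⁸, i.e. 2.976×10¹⁸/6.022×10²³ = 4.942×10⁻⁶ mol.
Fraction absorbed: 1 − 68.2/100 = 0.3180.
Photons absorbed: 0.3180 × 4.942×10⁻⁶ = 1.572×10⁻⁶ mol.
Product: Φ × n_abs = 0.050 × 1.572×10⁻⁶ = 7.860×10⁻⁸ mol.

7.9×10⁻⁸ mol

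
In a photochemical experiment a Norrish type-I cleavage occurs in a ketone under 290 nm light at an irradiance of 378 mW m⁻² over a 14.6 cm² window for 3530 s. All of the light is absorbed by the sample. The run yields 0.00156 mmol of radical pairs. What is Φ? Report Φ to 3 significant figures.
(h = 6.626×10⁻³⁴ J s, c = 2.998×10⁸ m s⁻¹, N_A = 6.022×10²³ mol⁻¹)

Product: 0.00156 mmol = 1.56×10⁻⁶ mol.
Photon energy at 290 nm: hc/λ = (6.626×10⁻³⁴)(2.998×10⁸)/(290×10⁻⁹) = 6.850×10⁻¹⁹ J.
Energy delivered: (378 mW m⁻²)(14.6×10⁻⁴ m²)(3530 s) = 1.948 J.
Photons incident: 1.948 / 6.850×10⁻¹⁹ = 2.844×10¹⁸, i.e. 2.844×10¹⁸/6.022×10²³ = 4.723×10⁻⁶ mol.
Φ = 1.56×10⁻⁶ mol / 4.723×10⁻⁶ mol photons = 0.330.

Φ = 0.330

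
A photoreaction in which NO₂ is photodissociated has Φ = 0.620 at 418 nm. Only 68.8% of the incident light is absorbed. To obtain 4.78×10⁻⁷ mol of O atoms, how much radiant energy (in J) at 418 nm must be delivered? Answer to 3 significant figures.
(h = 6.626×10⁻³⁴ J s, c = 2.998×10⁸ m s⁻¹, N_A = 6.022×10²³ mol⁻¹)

Photons that must be absorbed: 4.78×10⁻⁷ / 0.620 = 7.710×10⁻⁷ mol.
Incident photons needed: 7.710×10⁻⁷ / 0.688 = 1.121×10⁻⁶ mol.
Photon energy: hc/λ = 4.752×10⁻¹⁹ J; per mole, 2.862×10⁵ J mol⁻¹.
Energy required: 1.121×10⁻⁶ × 2.862×10⁵ = 0.321 J.

0.321 J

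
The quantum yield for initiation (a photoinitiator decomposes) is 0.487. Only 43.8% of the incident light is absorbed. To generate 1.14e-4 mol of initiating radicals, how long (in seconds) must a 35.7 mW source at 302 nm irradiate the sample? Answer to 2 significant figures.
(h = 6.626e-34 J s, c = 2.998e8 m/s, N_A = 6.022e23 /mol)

Photons that must be absorbed: 1.14e-4 / 0.487 = 2.341e-4 mol.
Incident photons needed: 2.341e-4 / 0.438 = 5.345e-4 mol.
Photon energy: hc/λ = 6.578e-19 J; per mole, 3.961e5 J mol⁻¹.
Energy required: 5.345e-4 × 3.961e5 = 211.7 J.
Time: 211.7 J / 0.0357 W = 5900 s.

t ≈ 5900 s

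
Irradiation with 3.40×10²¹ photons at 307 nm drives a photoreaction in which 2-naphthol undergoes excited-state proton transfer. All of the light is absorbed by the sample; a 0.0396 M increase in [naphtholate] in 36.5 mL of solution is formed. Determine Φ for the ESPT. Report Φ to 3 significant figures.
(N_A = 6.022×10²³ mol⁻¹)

Φ = 0.256

Product: (0.0396 M)(0.0365 L) = 0.001445 mol.
Moles of photons: 3.40×10²¹ / 6.022×10²³ = 0.005646 mol.
Φ = 0.001445 mol / 0.005646 mol photons = 0.256.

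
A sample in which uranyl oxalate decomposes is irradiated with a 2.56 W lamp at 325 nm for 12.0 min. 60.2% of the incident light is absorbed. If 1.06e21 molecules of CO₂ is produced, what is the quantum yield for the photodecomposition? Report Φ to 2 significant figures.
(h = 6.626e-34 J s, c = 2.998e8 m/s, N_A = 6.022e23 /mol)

Product: 1.06e21 / 6.022e23 = 0.001760 mol.
Photon energy at 325 nm: hc/λ = (6.626e-34)(2.998e8)/(325e-9) = 6.112e-19 J.
Energy delivered: (2.56 W)(720 s) = 1843 J.
Photons incident: 1843 / 6.112e-19 = 3.015e21, i.e. 3.015e21/6.022e23 = 0.005007 mol.
Photons absorbed: 0.602 × 0.005007 = 0.003014 mol.
Φ = 0.001760 mol / 0.003014 mol photons = 0.58.

Φ = 0.58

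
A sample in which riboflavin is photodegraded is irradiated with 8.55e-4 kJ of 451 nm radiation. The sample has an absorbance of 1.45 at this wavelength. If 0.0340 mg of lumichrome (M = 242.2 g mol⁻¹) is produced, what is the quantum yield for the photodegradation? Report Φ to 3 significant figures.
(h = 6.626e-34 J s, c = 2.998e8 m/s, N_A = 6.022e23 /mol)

Φ = 0.0452

Product: 0.0340 mg / 242.2 g mol⁻¹ = 1.404e-7 mol.
Photon energy at 451 nm: hc/λ = (6.626e-34)(2.998e8)/(451e-9) = 4.405e-19 J.
Incident energy: 8.55e-4 kJ = 0.855 J.
Photons incident: 0.855 / 4.405e-19 = 1.941e18, i.e. 1.941e18/6.022e23 = 3.223e-6 mol.
Fraction absorbed: 1 − 10^(−1.45) = 0.9645.
Photons absorbed: 0.9645 × 3.223e-6 = 3.109e-6 mol.
Φ = 1.404e-7 mol / 3.109e-6 mol photons = 0.0452.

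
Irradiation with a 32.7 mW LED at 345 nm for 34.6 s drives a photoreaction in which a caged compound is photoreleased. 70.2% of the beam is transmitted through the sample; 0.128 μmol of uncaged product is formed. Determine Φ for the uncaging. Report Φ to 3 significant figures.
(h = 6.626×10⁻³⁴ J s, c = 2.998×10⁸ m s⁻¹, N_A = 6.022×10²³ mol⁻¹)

Product: 0.128 μmol = 1.28×10⁻⁷ mol.
Photon energy at 345 nm: hc/λ = (6.626×10⁻³⁴)(2.998×10⁸)/(345×10⁻⁹) = 5.758×10⁻¹⁹ J.
Energy delivered: (32.7 mW)(34.6 s) = 1.131 J.
Photons incident: 1.131 / 5.758×10⁻¹⁹ = 1.964×10¹⁸, i.e. 1.964×10¹⁸/6.022×10²³ = 3.261×10⁻⁶ mol.
Fraction absorbed: 1 − 70.2/100 = 0.2980.
Photons absorbed: 0.2980 × 3.261×10⁻⁶ = 9.718×10⁻⁷ mol.
Φ = 1.28×10⁻⁷ mol / 9.718×10⁻⁷ mol photons = 0.132.

Φ = 0.132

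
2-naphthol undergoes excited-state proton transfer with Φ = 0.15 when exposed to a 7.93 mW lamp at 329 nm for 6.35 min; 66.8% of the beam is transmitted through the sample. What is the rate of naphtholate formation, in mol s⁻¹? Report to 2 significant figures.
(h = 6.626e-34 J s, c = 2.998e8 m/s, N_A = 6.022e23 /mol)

1.1e-9 mol s⁻¹

Photon energy at 329 nm: hc/λ = (6.626e-34)(2.998e8)/(329e-9) = 6.038e-19 J.
Energy delivered: (7.93 mW)(381 s) = 3.021 J.
Photons incident: 3.021 / 6.038e-19 = 5.003e18, i.e. 5.003e18/6.022e23 = 8.308e-6 mol.
Fraction absorbed: 1 − 66.8/100 = 0.3320.
Photons absorbed: 0.3320 × 8.308e-6 = 2.758e-6 mol.
Product formed: 0.15 × 2.758e-6 = 4.137e-7 mol.
Rate: 4.137e-7 / 381 s = 1.1e-9 mol s⁻¹.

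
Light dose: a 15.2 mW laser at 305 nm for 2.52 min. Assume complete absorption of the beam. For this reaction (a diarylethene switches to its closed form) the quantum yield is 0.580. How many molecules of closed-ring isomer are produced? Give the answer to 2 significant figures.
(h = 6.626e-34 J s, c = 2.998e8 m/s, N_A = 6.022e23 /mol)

2.0e18 molecules

Photon energy at 305 nm: hc/λ = (6.626e-34)(2.998e8)/(305e-9) = 6.513e-19 J.
Energy delivered: (15.2 mW)(151.2 s) = 2.298 J.
Photons incident: 2.298 / 6.513e-19 = 3.528e18, i.e. 3.528e18/6.022e23 = 5.859e-6 mol.
Product: Φ × n_abs = 0.580 × 5.859e-6 = 3.398e-6 mol.
As a count: 3.398e-6 × 6.022e23 = 2.0e18.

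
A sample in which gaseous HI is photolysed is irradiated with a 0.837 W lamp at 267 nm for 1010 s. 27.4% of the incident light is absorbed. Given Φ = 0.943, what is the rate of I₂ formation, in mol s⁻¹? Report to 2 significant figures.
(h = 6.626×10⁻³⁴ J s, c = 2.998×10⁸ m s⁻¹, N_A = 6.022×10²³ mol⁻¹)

4.8×10⁻⁷ mol s⁻¹

Photon energy at 267 nm: hc/λ = (6.626×10⁻³⁴)(2.998×10⁸)/(267×10⁻⁹) = 7.440×10⁻¹⁹ J.
Energy delivered: (0.837 W)(1010 s) = 845.4 J.
Photons incident: 845.4 / 7.440×10⁻¹⁹ = 1.136×10²¹, i.e. 1.136×10²¹/6.022×10²³ = 0.001886 mol.
Photons absorbed: 0.274 × 0.001886 = 5.168×10⁻⁴ mol.
Product formed: 0.943 × 5.168×10⁻⁴ = 4.873×10⁻⁴ mol.
Rate: 4.873×10⁻⁴ / 1010 s = 4.8×10⁻⁷ mol s⁻¹.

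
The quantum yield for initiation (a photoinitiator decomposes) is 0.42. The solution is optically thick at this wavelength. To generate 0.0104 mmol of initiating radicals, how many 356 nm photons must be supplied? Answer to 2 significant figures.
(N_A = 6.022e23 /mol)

1.5e19 photons

Product: 0.0104 mmol = 1.04e-5 mol.
Photons that must be absorbed: 1.04e-5 / 0.42 = 2.476e-5 mol.
Photon count: 2.476e-5 × 6.022e23 = 1.5e19.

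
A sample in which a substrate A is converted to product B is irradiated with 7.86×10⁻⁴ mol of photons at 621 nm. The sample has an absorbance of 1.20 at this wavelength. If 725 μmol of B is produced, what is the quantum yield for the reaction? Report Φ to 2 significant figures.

Product: 725 μmol = 7.25×10⁻⁴ mol.
Fraction absorbed: 1 − 10^(−1.20) = 0.9369.
Photons absorbed: 0.9369 × 7.86×10⁻⁴ = 7.364×10⁻⁴ mol.
Φ = 7.25×10⁻⁴ mol / 7.364×10⁻⁴ mol photons = 0.98.

Φ = 0.98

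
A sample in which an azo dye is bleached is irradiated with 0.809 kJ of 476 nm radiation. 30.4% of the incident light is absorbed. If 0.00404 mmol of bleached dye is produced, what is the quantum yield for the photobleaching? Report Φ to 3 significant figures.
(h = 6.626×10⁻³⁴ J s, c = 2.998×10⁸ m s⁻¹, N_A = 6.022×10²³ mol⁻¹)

Product: 0.00404 mmol = 4.04×10⁻⁶ mol.
Photon energy at 476 nm: hc/λ = (6.626×10⁻³⁴)(2.998×10⁸)/(476×10⁻⁹) = 4.173×10⁻¹⁹ J.
Incident energy: 0.809 kJ = 809 J.
Photons incident: 809 / 4.173×10⁻¹⁹ = 1.939×10²¹, i.e. 1.939×10²¹/6.022×10²³ = 0.003220 mol.
Photons absorbed: 0.304 × 0.003220 = 9.789×10⁻⁴ mol.
Φ = 4.04×10⁻⁶ mol / 9.789×10⁻⁴ mol photons = 0.00413.

Φ = 0.00413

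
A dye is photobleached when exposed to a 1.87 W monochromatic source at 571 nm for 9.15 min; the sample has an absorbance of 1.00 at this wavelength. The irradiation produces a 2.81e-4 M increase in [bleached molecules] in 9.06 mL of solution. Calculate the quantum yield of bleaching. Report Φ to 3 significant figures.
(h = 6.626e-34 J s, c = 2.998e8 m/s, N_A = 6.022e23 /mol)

Φ = 5.77e-4

Product: (2.81e-4 M)(0.00906 L) = 2.546e-6 mol.
Photon energy at 571 nm: hc/λ = (6.626e-34)(2.998e8)/(571e-9) = 3.479e-19 J.
Energy delivered: (1.87 W)(549 s) = 1027 J.
Photons incident: 1027 / 3.479e-19 = 2.952e21, i.e. 2.952e21/6.022e23 = 0.004902 mol.
Fraction absorbed: 1 − 10^(−1.00) = 0.9000.
Photons absorbed: 0.9000 × 0.004902 = 0.004412 mol.
Φ = 2.546e-6 mol / 0.004412 mol photons = 5.77e-4.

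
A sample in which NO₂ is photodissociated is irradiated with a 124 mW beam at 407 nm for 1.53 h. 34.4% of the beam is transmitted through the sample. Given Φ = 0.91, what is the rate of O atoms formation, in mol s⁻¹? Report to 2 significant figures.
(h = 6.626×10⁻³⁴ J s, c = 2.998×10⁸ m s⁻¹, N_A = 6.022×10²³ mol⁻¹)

2.5×10⁻⁷ mol s⁻¹

Photon energy at 407 nm: hc/λ = (6.626×10⁻³⁴)(2.998×10⁸)/(407×10⁻⁹) = 4.881×10⁻¹⁹ J.
Energy delivered: (124 mW)(5508 s) = 683.0 J.
Photons incident: 683.0 / 4.881×10⁻¹⁹ = 1.399×10²¹, i.e. 1.399×10²¹/6.022×10²³ = 0.002323 mol.
Fraction absorbed: 1 − 34.4/100 = 0.6560.
Photons absorbed: 0.6560 × 0.002323 = 0.001524 mol.
Product formed: 0.91 × 0.001524 = 0.001387 mol.
Rate: 0.001387 / 5508 s = 2.5×10⁻⁷ mol s⁻¹.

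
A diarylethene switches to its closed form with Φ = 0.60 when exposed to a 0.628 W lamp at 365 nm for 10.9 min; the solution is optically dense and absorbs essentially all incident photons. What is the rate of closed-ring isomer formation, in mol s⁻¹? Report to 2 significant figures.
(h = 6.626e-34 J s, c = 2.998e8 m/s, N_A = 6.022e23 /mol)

Photon energy at 365 nm: hc/λ = (6.626e-34)(2.998e8)/(365e-9) = 5.442e-19 J.
Energy delivered: (0.628 W)(654 s) = 410.7 J.
Photons incident: 410.7 / 5.442e-19 = 7.547e20, i.e. 7.547e20/6.022e23 = 0.001253 mol.
Product formed: 0.60 × 0.001253 = 7.518e-4 mol.
Rate: 7.518e-4 / 654 s = 1.1e-6 mol s⁻¹.

1.1e-6 mol s⁻¹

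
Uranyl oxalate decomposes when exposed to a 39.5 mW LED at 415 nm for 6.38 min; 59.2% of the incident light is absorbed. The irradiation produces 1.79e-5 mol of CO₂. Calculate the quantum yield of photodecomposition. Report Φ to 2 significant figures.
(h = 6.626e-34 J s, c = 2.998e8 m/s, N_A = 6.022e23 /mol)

Φ = 0.58

Photon energy at 415 nm: hc/λ = (6.626e-34)(2.998e8)/(415e-9) = 4.787e-19 J.
Energy delivered: (39.5 mW)(382.8 s) = 15.12 J.
Photons incident: 15.12 / 4.787e-19 = 3.159e19, i.e. 3.159e19/6.022e23 = 5.246e-5 mol.
Photons absorbed: 0.592 × 5.246e-5 = 3.106e-5 mol.
Φ = 1.79e-5 mol / 3.106e-5 mol photons = 0.58.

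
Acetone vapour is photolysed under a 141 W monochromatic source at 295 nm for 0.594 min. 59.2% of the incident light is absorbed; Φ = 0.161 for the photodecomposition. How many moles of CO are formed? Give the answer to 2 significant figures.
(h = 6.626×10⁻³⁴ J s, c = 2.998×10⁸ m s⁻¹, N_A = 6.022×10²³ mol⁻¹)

Photon energy at 295 nm: hc/λ = (6.626×10⁻³⁴)(2.998×10⁸)/(295×10⁻⁹) = 6.734×10⁻¹⁹ J.
Energy delivered: (141 W)(35.64 s) = 5025 J.
Photons incident: 5025 / 6.734×10⁻¹⁹ = 7.462×10²¹, i.e. 7.462×10²¹/6.022×10²³ = 0.01239 mol.
Photons absorbed: 0.592 × 0.01239 = 0.007335 mol.
Product: Φ × n_abs = 0.161 × 0.007335 = 0.001181 mol.

0.0012 mol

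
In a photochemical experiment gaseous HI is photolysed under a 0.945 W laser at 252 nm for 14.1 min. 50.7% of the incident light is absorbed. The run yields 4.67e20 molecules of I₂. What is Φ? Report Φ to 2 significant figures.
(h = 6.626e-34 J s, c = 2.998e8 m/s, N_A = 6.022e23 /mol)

Product: 4.67e20 / 6.022e23 = 7.755e-4 mol.
Photon energy at 252 nm: hc/λ = (6.626e-34)(2.998e8)/(252e-9) = 7.883e-19 J.
Energy delivered: (0.945 W)(846 s) = 799.5 J.
Photons incident: 799.5 / 7.883e-19 = 1.014e21, i.e. 1.014e21/6.022e23 = 0.001684 mol.
Photons absorbed: 0.507 × 0.001684 = 8.538e-4 mol.
Φ = 7.755e-4 mol / 8.538e-4 mol photons = 0.91.

Φ = 0.91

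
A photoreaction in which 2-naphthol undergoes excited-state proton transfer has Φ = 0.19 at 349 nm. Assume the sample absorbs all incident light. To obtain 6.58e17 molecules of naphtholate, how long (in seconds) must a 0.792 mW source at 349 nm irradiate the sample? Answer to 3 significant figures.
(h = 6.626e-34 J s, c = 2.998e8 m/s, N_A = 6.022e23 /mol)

Product: 6.58e17 / 6.022e23 = 1.093e-6 mol.
Photons that must be absorbed: 1.093e-6 / 0.19 = 5.753e-6 mol.
Photon energy: hc/λ = 5.692e-19 J; per mole, 3.428e5 J mol⁻¹.
Energy required: 5.753e-6 × 3.428e5 = 1.972 J.
Time: 1.972 J / 0.000792 W = 2490 s.

t ≈ 2490 s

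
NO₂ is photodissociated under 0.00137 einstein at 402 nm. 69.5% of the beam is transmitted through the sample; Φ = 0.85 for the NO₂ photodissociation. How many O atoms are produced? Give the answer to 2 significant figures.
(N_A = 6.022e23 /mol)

Fraction absorbed: 1 − 69.5/100 = 0.3050.
Photons absorbed: 0.3050 × 0.00137 = 4.178e-4 mol.
Product: Φ × n_abs = 0.85 × 4.178e-4 = 3.551e-4 mol.
As a count: 3.551e-4 × 6.022e23 = 2.1e20.

2.1e20 atoms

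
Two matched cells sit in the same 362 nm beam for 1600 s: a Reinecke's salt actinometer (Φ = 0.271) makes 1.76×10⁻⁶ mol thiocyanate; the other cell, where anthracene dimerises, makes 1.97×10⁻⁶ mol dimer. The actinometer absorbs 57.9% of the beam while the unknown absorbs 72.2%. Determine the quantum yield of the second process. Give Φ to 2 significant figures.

Photons absorbed by the actinometer: 1.76×10⁻⁶ / 0.271 = 6.494×10⁻⁶ mol.
Incident flux: 6.494×10⁻⁶ / 0.579 = 1.122×10⁻⁵ einstein.
Absorbed by unknown: 0.722 × 1.122×10⁻⁵ = 8.101×10⁻⁶ mol.
Φ(unknown) = 1.97×10⁻⁶ / 8.101×10⁻⁶ = 0.24.

Φ = 0.24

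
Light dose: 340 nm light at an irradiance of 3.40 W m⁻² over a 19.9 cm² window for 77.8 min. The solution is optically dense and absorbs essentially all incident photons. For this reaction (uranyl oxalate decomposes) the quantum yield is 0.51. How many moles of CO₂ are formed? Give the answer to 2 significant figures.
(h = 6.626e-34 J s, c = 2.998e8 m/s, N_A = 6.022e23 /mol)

4.6e-5 mol

Photon energy at 340 nm: hc/λ = (6.626e-34)(2.998e8)/(340e-9) = 5.843e-19 J.
Energy delivered: (3.40 W m⁻²)(19.9e-4 m²)(4668 s) = 31.58 J.
Photons incident: 31.58 / 5.843e-19 = 5.405e19, i.e. 5.405e19/6.022e23 = 8.975e-5 mol.
Product: Φ × n_abs = 0.51 × 8.975e-5 = 4.577e-5 mol.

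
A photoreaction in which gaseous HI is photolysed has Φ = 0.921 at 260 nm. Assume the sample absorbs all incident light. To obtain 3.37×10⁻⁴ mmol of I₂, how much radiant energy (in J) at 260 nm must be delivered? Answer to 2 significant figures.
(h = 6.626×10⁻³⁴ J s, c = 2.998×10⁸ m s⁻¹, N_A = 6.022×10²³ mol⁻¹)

Product: 3.37×10⁻⁴ mmol = 3.37×10⁻⁷ mol.
Photons that must be absorbed: 3.37×10⁻⁷ / 0.921 = 3.659×10⁻⁷ mol.
Photon energy: hc/λ = 7.640×10⁻¹⁹ J; per mole, 4.601×10⁵ J mol⁻¹.
Energy required: 3.659×10⁻⁷ × 4.601×10⁵ = 0.17 J.

0.17 J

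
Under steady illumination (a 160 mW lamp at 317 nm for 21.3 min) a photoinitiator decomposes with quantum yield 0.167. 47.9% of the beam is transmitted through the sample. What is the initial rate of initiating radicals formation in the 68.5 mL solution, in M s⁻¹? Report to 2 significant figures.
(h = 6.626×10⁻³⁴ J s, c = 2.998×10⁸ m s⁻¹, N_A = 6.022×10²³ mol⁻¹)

Photon energy at 317 nm: hc/λ = (6.626×10⁻³⁴)(2.998×10⁸)/(317×10⁻⁹) = 6.266×10⁻¹⁹ J.
Energy delivered: (160 mW)(1278 s) = 204.5 J.
Photons incident: 204.5 / 6.266×10⁻¹⁹ = 3.264×10²⁰, i.e. 3.264×10²⁰/6.022×10²³ = 5.420×10⁻⁴ mol.
Fraction absorbed: 1 − 47.9/100 = 0.5210.
Photons absorbed: 0.5210 × 5.420×10⁻⁴ = 2.824×10⁻⁴ mol.
Product formed: 0.167 × 2.824×10⁻⁴ = 4.716×10⁻⁵ mol.
Rate: 4.716×10⁻⁵ mol / (1278 s × 0.0685 L) = 5.4×10⁻⁷ M s⁻¹.

5.4×10⁻⁷ M s⁻¹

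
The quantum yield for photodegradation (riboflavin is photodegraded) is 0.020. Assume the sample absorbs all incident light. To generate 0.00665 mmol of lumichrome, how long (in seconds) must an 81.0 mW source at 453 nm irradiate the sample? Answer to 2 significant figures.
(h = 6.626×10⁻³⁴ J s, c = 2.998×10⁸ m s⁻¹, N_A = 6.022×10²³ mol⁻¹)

t ≈ 1100 s

Product: 0.00665 mmol = 6.65×10⁻⁶ mol.
Photons that must be absorbed: 6.65×10⁻⁶ / 0.020 = 3.325×10⁻⁴ mol.
Photon energy: hc/λ = 4.385×10⁻¹⁹ J; per mole, 2.641×10⁵ J mol⁻¹.
Energy required: 3.325×10⁻⁴ × 2.641×10⁵ = 87.81 J.
Time: 87.81 J / 0.081 W = 1100 s.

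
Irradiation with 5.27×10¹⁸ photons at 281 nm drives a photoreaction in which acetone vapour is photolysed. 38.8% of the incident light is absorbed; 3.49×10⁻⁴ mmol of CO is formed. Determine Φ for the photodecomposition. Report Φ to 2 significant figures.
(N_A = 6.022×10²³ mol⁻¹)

Product: 3.49×10⁻⁴ mmol = 3.49×10⁻⁷ mol.
Moles of photons: 5.27×10¹⁸ / 6.022×10²³ = 8.751×10⁻⁶ mol.
Photons absorbed: 0.388 × 8.751×10⁻⁶ = 3.395×10⁻⁶ mol.
Φ = 3.49×10⁻⁷ mol / 3.395×10⁻⁶ mol photons = 0.10.

Φ = 0.10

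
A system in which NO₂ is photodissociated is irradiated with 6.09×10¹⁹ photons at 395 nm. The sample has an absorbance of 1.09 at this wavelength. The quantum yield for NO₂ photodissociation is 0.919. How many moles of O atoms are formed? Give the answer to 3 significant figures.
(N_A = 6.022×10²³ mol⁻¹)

Moles of photons: 6.09×10¹⁹ / 6.022×10²³ = 1.011×10⁻⁴ mol.
Fraction absorbed: 1 − 10^(−1.09) = 0.9187.
Photons absorbed: 0.9187 × 1.011×10⁻⁴ = 9.288×10⁻⁵ mol.
Product: Φ × n_abs = 0.919 × 9.288×10⁻⁵ = 8.536×10⁻⁵ mol.

8.54×10⁻⁵ mol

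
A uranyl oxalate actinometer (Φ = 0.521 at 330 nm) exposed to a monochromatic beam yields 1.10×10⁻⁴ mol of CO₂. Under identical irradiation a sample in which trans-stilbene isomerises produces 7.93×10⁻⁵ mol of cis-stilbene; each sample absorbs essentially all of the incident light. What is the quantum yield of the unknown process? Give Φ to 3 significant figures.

Photons absorbed by the actinometer: 1.10×10⁻⁴ / 0.521 = 2.111×10⁻⁴ mol.
Φ(unknown) = 7.93×10⁻⁵ / 2.111×10⁻⁴ = 0.376.

Φ = 0.376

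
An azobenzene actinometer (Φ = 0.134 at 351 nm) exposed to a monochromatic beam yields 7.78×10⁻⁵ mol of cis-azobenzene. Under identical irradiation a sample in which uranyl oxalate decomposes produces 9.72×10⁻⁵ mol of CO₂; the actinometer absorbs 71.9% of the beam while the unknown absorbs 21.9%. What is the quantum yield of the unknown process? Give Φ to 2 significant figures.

Photons absorbed by the actinometer: 7.78×10⁻⁵ / 0.134 = 5.806×10⁻⁴ mol.
Incident flux: 5.806×10⁻⁴ / 0.719 = 8.075×10⁻⁴ einstein.
Absorbed by unknown: 0.219 × 8.075×10⁻⁴ = 1.768×10⁻⁴ mol.
Φ(unknown) = 9.72×10⁻⁵ / 1.768×10⁻⁴ = 0.55.

Φ = 0.55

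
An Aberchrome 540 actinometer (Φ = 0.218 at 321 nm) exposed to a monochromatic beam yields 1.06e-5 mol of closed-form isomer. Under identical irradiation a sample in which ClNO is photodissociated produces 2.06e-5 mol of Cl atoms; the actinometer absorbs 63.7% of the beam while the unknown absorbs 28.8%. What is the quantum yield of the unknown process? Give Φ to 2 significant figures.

Φ = 0.94

Photons absorbed by the actinometer: 1.06e-5 / 0.218 = 4.862e-5 mol.
Incident flux: 4.862e-5 / 0.637 = 7.633e-5 einstein.
Absorbed by unknown: 0.288 × 7.633e-5 = 2.198e-5 mol.
Φ(unknown) = 2.06e-5 / 2.198e-5 = 0.94.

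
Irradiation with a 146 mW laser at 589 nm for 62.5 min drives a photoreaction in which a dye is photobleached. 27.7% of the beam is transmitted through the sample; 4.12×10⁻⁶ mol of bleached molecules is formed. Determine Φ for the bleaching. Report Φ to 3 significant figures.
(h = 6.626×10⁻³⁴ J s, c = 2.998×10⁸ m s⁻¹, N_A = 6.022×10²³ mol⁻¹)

Φ = 0.00211

Photon energy at 589 nm: hc/λ = (6.626×10⁻³⁴)(2.998×10⁸)/(589×10⁻⁹) = 3.373×10⁻¹⁹ J.
Energy delivered: (146 mW)(3750 s) = 547.5 J.
Photons incident: 547.5 / 3.373×10⁻¹⁹ = 1.623×10²¹, i.e. 1.623×10²¹/6.022×10²³ = 0.002695 mol.
Fraction absorbed: 1 − 27.7/100 = 0.7230.
Photons absorbed: 0.7230 × 0.002695 = 0.001948 mol.
Φ = 4.12×10⁻⁶ mol / 0.001948 mol photons = 0.00211.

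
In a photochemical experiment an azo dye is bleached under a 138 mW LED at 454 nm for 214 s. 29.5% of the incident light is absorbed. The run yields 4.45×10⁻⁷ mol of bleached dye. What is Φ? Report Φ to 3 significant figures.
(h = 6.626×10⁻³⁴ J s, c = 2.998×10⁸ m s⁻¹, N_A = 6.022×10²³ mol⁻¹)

Φ = 0.0135

Photon energy at 454 nm: hc/λ = (6.626×10⁻³⁴)(2.998×10⁸)/(454×10⁻⁹) = 4.375×10⁻¹⁹ J.
Energy delivered: (138 mW)(214 s) = 29.53 J.
Photons incident: 29.53 / 4.375×10⁻¹⁹ = 6.750×10¹⁹, i.e. 6.750×10¹⁹/6.022×10²³ = 1.121×10⁻⁴ mol.
Photons absorbed: 0.295 × 1.121×10⁻⁴ = 3.307×10⁻⁵ mol.
Φ = 4.45×10⁻⁷ mol / 3.307×10⁻⁵ mol photons = 0.0135.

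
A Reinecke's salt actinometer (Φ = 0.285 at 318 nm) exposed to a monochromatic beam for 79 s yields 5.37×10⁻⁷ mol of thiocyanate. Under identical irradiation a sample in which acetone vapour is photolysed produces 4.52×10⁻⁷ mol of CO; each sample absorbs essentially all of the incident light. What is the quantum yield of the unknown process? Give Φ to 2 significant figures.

Φ = 0.24

Photons absorbed by the actinometer: 5.37×10⁻⁷ / 0.285 = 1.884×10⁻⁶ mol.
Φ(unknown) = 4.52×10⁻⁷ / 1.884×10⁻⁶ = 0.24.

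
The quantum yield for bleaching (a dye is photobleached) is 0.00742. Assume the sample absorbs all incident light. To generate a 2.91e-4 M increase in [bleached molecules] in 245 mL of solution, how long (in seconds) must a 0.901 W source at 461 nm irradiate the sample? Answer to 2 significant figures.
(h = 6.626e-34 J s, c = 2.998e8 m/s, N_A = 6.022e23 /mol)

Product: (2.91e-4 M)(0.245 L) = 7.130e-5 mol.
Photons that must be absorbed: 7.130e-5 / 0.00742 = 0.009609 mol.
Photon energy: hc/λ = 4.309e-19 J; per mole, 2.595e5 J mol⁻¹.
Energy required: 0.009609 × 2.595e5 = 2494 J.
Time: 2494 J / 0.901 W = 2800 s.

t ≈ 2800 s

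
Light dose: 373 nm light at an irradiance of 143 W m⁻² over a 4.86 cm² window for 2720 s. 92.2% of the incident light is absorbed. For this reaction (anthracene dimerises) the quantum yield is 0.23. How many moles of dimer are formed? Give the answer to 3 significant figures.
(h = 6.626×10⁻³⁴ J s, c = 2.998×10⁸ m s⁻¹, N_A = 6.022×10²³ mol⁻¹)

Photon energy at 373 nm: hc/λ = (6.626×10⁻³⁴)(2.998×10⁸)/(373×10⁻⁹) = 5.326×10⁻¹⁹ J.
Energy delivered: (143 W m⁻²)(4.86×10⁻⁴ m²)(2720 s) = 189.0 J.
Photons incident: 189.0 / 5.326×10⁻¹⁹ = 3.549×10²⁰, i.e. 3.549×10²⁰/6.022×10²³ = 5.893×10⁻⁴ mol.
Photons absorbed: 0.922 × 5.893×10⁻⁴ = 5.433×10⁻⁴ mol.
Product: Φ × n_abs = 0.23 × 5.433×10⁻⁴ = 1.250×10⁻⁴ mol.

1.25×10⁻⁴ mol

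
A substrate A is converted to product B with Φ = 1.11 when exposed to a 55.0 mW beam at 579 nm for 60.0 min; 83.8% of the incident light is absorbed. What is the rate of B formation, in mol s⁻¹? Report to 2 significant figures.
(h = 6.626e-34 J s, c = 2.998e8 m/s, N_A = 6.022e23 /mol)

Photon energy at 579 nm: hc/λ = (6.626e-34)(2.998e8)/(579e-9) = 3.431e-19 J.
Energy delivered: (55.0 mW)(3600 s) = 198.0 J.
Photons incident: 198.0 / 3.431e-19 = 5.771e20, i.e. 5.771e20/6.022e23 = 9.583e-4 mol.
Photons absorbed: 0.838 × 9.583e-4 = 8.031e-4 mol.
Product formed: 1.11 × 8.031e-4 = 8.914e-4 mol.
Rate: 8.914e-4 / 3600 s = 2.5e-7 mol s⁻¹.

2.5e-7 mol s⁻¹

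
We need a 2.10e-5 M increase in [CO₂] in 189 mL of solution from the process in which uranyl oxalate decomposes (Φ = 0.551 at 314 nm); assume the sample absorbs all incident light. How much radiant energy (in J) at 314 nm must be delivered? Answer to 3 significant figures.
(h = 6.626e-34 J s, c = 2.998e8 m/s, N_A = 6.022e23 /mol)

2.74 J

Product: (2.10e-5 M)(0.189 L) = 3.969e-6 mol.
Photons that must be absorbed: 3.969e-6 / 0.551 = 7.203e-6 mol.
Photon energy: hc/λ = 6.326e-19 J; per mole, 3.810e5 J mol⁻¹.
Energy required: 7.203e-6 × 3.810e5 = 2.74 J.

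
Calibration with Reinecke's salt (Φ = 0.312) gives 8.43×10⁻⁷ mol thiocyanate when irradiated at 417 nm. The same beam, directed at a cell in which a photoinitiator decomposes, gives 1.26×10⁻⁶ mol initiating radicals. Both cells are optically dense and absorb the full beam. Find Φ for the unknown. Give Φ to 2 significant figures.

Photons absorbed by the actinometer: 8.43×10⁻⁷ / 0.312 = 2.702×10⁻⁶ mol.
Φ(unknown) = 1.26×10⁻⁶ / 2.702×10⁻⁶ = 0.47.

Φ = 0.47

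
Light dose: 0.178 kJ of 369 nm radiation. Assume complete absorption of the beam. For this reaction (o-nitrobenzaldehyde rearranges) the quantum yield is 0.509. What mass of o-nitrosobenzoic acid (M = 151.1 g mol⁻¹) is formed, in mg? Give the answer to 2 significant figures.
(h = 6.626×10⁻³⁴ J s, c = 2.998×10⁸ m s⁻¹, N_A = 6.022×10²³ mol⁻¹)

42 mg

Photon energy at 369 nm: hc/λ = (6.626×10⁻³⁴)(2.998×10⁸)/(369×10⁻⁹) = 5.383×10⁻¹⁹ J.
Incident energy: 0.178 kJ = 178 J.
Photons incident: 178 / 5.383×10⁻¹⁹ = 3.307×10²⁰, i.e. 3.307×10²⁰/6.022×10²³ = 5.492×10⁻⁴ mol.
Product: Φ × n_abs = 0.509 × 5.492×10⁻⁴ = 2.795×10⁻⁴ mol.
Mass: 2.795×10⁻⁴ × 151.1 = 0.04223 g = 42 mg.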